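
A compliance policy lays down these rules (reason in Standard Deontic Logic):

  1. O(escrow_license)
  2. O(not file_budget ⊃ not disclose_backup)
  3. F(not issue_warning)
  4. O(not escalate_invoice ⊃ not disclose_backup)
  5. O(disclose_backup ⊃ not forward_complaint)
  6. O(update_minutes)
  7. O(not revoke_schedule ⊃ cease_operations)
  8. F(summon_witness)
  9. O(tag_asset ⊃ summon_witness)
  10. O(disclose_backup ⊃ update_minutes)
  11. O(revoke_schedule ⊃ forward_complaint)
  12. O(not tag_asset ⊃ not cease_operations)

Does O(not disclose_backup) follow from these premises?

Yes

Premise 8, F(summon_witness), is equivalent to O(not summon_witness).
The contrapositive of premise 9 (O(tag_asset ⊃ summon_witness)) is O(not summon_witness ⊃ not tag_asset), and O(not summon_witness) is already established, so O(not tag_asset).
Premise 12 is O(not tag_asset ⊃ not cease_operations); since O(not tag_asset), deontic closure gives O(not cease_operations).
The contrapositive of premise 7 (O(not revoke_schedule ⊃ cease_operations)) is O(not cease_operations ⊃ revoke_schedule), and O(not cease_operations) is already established, so O(revoke_schedule).
With premise 11, O(revoke_schedule ⊃ forward_complaint), the K-axiom yields O(forward_complaint).
Premise 5 is O(disclose_backup ⊃ not forward_complaint); contrapositively O(forward_complaint ⊃ not disclose_backup). Since O(forward_complaint) holds, K gives O(not disclose_backup).
Premises 1, 2, 3, 4, 6, 10 do not contribute to this derivation.
So O(not disclose_backup) follows.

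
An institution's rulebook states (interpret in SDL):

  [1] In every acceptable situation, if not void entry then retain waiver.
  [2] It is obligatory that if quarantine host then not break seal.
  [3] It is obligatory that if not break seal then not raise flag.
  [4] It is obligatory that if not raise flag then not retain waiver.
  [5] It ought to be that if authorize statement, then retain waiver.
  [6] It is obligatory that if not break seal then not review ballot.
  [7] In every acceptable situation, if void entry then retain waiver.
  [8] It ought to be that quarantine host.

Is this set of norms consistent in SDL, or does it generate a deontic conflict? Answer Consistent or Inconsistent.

Premises 7 and 1 are O(void_entry → retain_waiver) and O(¬void_entry → retain_waiver); every ideal world satisfies void_entry or ¬void_entry, so in either case retain_waiver holds — hence O(retain_waiver).
Premise 4 is O(¬raise_flag → ¬retain_waiver); contrapositively O(retain_waiver → raise_flag). Since O(retain_waiver) holds, K gives O(raise_flag).
The contrapositive of premise 3 (O(¬break_seal → ¬raise_flag)) is O(raise_flag → break_seal), and O(raise_flag) is already established, so O(break_seal).
Premise 2, O(quarantine_host → ¬break_seal), contraposes to O(break_seal → ¬quarantine_host); with O(break_seal) we get O(¬quarantine_host).
Yet premise 8 states O(quarantine_host).
We now have both O(¬quarantine_host) and O(quarantine_host) — quarantine_host is simultaneously obligatory and forbidden, violating the D-axiom.

Inconsistent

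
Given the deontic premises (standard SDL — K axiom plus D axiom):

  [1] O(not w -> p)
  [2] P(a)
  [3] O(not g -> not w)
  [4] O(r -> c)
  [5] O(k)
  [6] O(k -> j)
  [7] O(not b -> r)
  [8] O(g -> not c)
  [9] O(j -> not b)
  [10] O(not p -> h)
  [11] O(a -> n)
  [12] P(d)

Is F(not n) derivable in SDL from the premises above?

Premise 11 is O(a -> n), but O(a) is not derivable from the premises (the permission P(a) asserts only not O(not a), not O(a)), so it does not yield O(n).
No other premise forces O(n). An ideal world satisfying every premise can still have not n true, so F(not n) is not derivable.

No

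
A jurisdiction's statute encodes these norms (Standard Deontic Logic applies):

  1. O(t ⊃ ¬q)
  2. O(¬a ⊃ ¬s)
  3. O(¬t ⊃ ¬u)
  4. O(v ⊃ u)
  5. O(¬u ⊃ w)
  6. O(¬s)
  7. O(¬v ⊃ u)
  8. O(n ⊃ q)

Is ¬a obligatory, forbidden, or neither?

Premise 2 is O(¬a ⊃ ¬s); even if O(¬s) held, inferring O(¬a) would be affirming the consequent — invalid.
No premise or chain of K-axiom applications forces O(¬a), and none forces O(a). So ¬a is neither obligatory nor forbidden under these norms.

Neither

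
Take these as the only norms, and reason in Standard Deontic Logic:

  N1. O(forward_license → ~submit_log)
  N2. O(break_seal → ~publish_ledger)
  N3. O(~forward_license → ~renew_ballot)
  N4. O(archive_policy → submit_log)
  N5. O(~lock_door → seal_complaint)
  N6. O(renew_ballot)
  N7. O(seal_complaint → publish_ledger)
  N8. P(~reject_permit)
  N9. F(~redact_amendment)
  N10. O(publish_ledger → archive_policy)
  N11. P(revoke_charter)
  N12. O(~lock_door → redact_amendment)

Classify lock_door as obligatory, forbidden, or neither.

Premise 6 states O(renew_ballot) outright.
Premise 3 is O(~forward_license → ~renew_ballot); contrapositively O(renew_ballot → forward_license). Since O(renew_ballot) holds, K gives O(forward_license).
Premise 1 is O(forward_license → ~submit_log); since O(forward_license), deontic closure gives O(~submit_log).
Premise 4 is O(archive_policy → submit_log); contrapositively O(~submit_log → ~archive_policy). Since O(~submit_log) holds, K gives O(~archive_policy).
The contrapositive of premise 10 (O(publish_ledger → archive_policy)) is O(~archive_policy → ~publish_ledger), and O(~archive_policy) is already established, so O(~publish_ledger).
Premise 7, O(seal_complaint → publish_ledger), contraposes to O(~publish_ledger → ~seal_complaint); with O(~publish_ledger) we get O(~seal_complaint).
The contrapositive of premise 5 (O(~lock_door → seal_complaint)) is O(~seal_complaint → lock_door), and O(~seal_complaint) is already established, so O(lock_door).
Premises 2, 8, 9, 11, 12 do not contribute to this derivation.
Hence lock_door is obligatory.

Obligatory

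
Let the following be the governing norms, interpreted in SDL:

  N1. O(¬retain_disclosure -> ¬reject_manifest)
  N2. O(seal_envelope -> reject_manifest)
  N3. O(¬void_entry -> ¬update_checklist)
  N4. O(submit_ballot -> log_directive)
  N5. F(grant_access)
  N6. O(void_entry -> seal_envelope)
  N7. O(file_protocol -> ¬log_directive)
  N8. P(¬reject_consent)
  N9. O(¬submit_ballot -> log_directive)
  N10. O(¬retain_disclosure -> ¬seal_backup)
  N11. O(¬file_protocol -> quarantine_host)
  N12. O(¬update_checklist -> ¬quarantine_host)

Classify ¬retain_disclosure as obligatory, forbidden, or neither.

By case analysis on ¬submit_ballot: premise 9 gives O(¬submit_ballot -> log_directive) and premise 4 gives O(submit_ballot -> log_directive), so O(log_directive) either way.
Premise 7, O(file_protocol -> ¬log_directive), contraposes to O(log_directive -> ¬file_protocol); with O(log_directive) we get O(¬file_protocol).
Premise 11 is O(¬file_protocol -> quarantine_host); since O(¬file_protocol), deontic closure gives O(quarantine_host).
Premise 12 is O(¬update_checklist -> ¬quarantine_host); contrapositively O(quarantine_host -> update_checklist). Since O(quarantine_host) holds, K gives O(update_checklist).
Premise 3, O(¬void_entry -> ¬update_checklist), contraposes to O(update_checklist -> void_entry); with O(update_checklist) we get O(void_entry).
Applying K to premise 6 (O(void_entry -> seal_envelope)) and O(void_entry) yields O(seal_envelope).
Premise 2 is O(seal_envelope -> reject_manifest); since O(seal_envelope), deontic closure gives O(reject_manifest).
Premise 1, O(¬retain_disclosure -> ¬reject_manifest), contraposes to O(reject_manifest -> retain_disclosure); with O(reject_manifest) we get O(retain_disclosure).
Premises 5, 8, 10 do not contribute to this derivation.
Thus O(retain_disclosure), which is F(¬retain_disclosure): ¬retain_disclosure is forbidden.

Forbidden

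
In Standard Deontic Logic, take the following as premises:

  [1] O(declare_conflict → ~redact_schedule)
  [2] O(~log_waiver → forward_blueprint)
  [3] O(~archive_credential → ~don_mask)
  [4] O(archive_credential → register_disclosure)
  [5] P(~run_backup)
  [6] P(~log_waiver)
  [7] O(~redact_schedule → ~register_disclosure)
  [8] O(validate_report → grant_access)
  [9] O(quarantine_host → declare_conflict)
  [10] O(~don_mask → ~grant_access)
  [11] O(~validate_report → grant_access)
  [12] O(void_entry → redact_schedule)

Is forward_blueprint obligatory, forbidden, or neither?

Premise 2 is O(~log_waiver → forward_blueprint), but O(~log_waiver) is not derivable from the premises (the permission P(~log_waiver) asserts only ~O(log_waiver), not O(~log_waiver)), so it does not yield O(forward_blueprint).
No premise or chain of K-axiom applications forces O(forward_blueprint), and none forces O(~forward_blueprint). So forward_blueprint is neither obligatory nor forbidden under these norms.

Neither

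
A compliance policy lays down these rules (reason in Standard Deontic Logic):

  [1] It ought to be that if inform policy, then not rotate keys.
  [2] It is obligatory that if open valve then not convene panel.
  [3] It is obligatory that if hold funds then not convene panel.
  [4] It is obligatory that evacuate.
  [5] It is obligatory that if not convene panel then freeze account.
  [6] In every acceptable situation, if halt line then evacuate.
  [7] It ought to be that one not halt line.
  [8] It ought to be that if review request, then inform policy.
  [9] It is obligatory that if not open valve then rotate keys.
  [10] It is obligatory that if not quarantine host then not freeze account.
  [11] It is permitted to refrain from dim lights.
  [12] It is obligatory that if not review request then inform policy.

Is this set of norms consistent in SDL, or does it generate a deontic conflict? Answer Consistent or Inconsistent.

Consistent

Premise 6 is O(halt_line → evacuate); even if O(evacuate) held, inferring O(halt_line) would be affirming the consequent — invalid.
So O(halt_line) is not derivable, and the apparent clash with O(¬halt_line) does not arise.
A world satisfying every obligation exists (e.g. convene_panel=false, dim_lights=false, evacuate=true, freeze_account=true, halt_line=false, hold_funds=false, inform_policy=true, open_valve=true, quarantine_host=true, review_request=false, rotate_keys=false); no atom is both obligatory and forbidden, so the set is consistent.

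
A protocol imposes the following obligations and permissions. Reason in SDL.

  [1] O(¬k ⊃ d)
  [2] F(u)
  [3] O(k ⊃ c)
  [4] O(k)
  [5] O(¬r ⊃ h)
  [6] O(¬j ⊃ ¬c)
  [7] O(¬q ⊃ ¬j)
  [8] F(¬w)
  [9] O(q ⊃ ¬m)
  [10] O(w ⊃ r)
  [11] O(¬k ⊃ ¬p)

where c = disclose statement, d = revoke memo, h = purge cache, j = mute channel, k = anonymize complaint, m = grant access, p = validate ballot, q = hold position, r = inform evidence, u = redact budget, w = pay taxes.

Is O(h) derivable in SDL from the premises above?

No

Premise 5 is O(¬r ⊃ h), but O(¬r) is not derivable from the premises, so it does not yield O(h).
No other premise forces O(h). An ideal world satisfying every premise can still have h false, so O(h) is not derivable.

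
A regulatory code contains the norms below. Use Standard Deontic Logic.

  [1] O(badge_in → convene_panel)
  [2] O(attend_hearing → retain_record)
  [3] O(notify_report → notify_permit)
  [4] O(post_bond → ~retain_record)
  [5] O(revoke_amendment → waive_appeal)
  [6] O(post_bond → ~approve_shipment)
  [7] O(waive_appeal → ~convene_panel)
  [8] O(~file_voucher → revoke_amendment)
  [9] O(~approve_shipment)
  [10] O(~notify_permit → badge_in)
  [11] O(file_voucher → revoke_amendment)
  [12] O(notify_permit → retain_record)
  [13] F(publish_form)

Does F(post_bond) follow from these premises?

Yes

By case analysis on file_voucher: premise 11 gives O(file_voucher → revoke_amendment) and premise 8 gives O(~file_voucher → revoke_amendment), so O(revoke_amendment) either way.
With premise 5, O(revoke_amendment → waive_appeal), the K-axiom yields O(waive_appeal).
Applying K to premise 7 (O(waive_appeal → ~convene_panel)) and O(waive_appeal) yields O(~convene_panel).
Premise 1 is O(badge_in → convene_panel); contrapositively O(~convene_panel → ~badge_in). Since O(~convene_panel) holds, K gives O(~badge_in).
Premise 10 is O(~notify_permit → badge_in); contrapositively O(~badge_in → notify_permit). Since O(~badge_in) holds, K gives O(notify_permit).
From O(notify_permit) and premise 12, O(notify_permit → retain_record), we obtain O(retain_record).
The contrapositive of premise 4 (O(post_bond → ~retain_record)) is O(retain_record → ~post_bond), and O(retain_record) is already established, so O(~post_bond).
Premises 2, 3, 6, 9, 13 do not contribute to this derivation.
So O(~post_bond) holds, i.e. F(post_bond). The claim follows.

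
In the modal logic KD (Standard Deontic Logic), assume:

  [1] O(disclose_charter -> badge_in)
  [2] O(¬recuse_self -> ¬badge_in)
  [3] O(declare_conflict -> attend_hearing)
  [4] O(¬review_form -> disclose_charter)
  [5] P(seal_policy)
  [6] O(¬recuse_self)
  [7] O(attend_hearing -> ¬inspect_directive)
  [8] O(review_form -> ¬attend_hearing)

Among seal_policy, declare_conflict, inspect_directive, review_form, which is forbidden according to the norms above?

Premise 6 gives O(¬recuse_self).
With premise 2, O(¬recuse_self -> ¬badge_in), the K-axiom yields O(¬badge_in).
Premise 1, O(disclose_charter -> badge_in), contraposes to O(¬badge_in -> ¬disclose_charter); with O(¬badge_in) we get O(¬disclose_charter).
Premise 4 is O(¬review_form -> disclose_charter); contrapositively O(¬disclose_charter -> review_form). Since O(¬disclose_charter) holds, K gives O(review_form).
Premise 8 is O(review_form -> ¬attend_hearing); since O(review_form), deontic closure gives O(¬attend_hearing).
Premise 3, O(declare_conflict -> attend_hearing), contraposes to O(¬attend_hearing -> ¬declare_conflict); with O(¬attend_hearing) we get O(¬declare_conflict).
So O(¬declare_conflict) holds, i.e. declare_conflict is forbidden. None of the other listed options is forbidden under the premises.

declare_conflict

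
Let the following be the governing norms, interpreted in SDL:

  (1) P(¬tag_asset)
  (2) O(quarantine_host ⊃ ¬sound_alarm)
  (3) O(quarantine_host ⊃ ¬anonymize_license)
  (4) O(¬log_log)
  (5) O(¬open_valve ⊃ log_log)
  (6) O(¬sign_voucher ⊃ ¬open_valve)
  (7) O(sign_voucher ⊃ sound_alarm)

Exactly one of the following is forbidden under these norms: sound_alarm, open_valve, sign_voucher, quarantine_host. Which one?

From premise 4 we have O(¬log_log).
Premise 5, O(¬open_valve ⊃ log_log), contraposes to O(¬log_log ⊃ open_valve); with O(¬log_log) we get O(open_valve).
Premise 6, O(¬sign_voucher ⊃ ¬open_valve), contraposes to O(open_valve ⊃ sign_voucher); with O(open_valve) we get O(sign_voucher).
Applying K to premise 7 (O(sign_voucher ⊃ sound_alarm)) and O(sign_voucher) yields O(sound_alarm).
The contrapositive of premise 2 (O(quarantine_host ⊃ ¬sound_alarm)) is O(sound_alarm ⊃ ¬quarantine_host), and O(sound_alarm) is already established, so O(¬quarantine_host).
So O(¬quarantine_host) holds, i.e. quarantine_host is forbidden. None of the other listed options is forbidden under the premises.

quarantine_host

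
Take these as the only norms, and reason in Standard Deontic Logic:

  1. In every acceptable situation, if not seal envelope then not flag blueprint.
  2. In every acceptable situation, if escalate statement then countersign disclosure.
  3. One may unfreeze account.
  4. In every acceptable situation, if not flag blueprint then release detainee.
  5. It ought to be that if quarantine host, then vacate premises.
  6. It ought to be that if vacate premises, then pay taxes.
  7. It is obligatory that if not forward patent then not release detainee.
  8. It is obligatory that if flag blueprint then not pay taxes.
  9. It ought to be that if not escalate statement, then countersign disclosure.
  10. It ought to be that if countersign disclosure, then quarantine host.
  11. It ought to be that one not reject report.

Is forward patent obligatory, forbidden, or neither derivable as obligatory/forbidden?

Obligatory

Premises 9 and 2 are O(¬escalate_statement → countersign_disclosure) and O(escalate_statement → countersign_disclosure); every ideal world satisfies ¬escalate_statement or escalate_statement, so in either case countersign_disclosure holds — hence O(countersign_disclosure).
With premise 10, O(countersign_disclosure → quarantine_host), the K-axiom yields O(quarantine_host).
From O(quarantine_host) and premise 5, O(quarantine_host → vacate_premises), we obtain O(vacate_premises).
From O(vacate_premises) and premise 6, O(vacate_premises → pay_taxes), we obtain O(pay_taxes).
Premise 8 is O(flag_blueprint → ¬pay_taxes); contrapositively O(pay_taxes → ¬flag_blueprint). Since O(pay_taxes) holds, K gives O(¬flag_blueprint).
Premise 4 is O(¬flag_blueprint → release_detainee); since O(¬flag_blueprint), deontic closure gives O(release_detainee).
The contrapositive of premise 7 (O(¬forward_patent → ¬release_detainee)) is O(release_detainee → forward_patent), and O(release_detainee) is already established, so O(forward_patent).
Premises 1, 3, 11 do not contribute to this derivation.
Hence forward_patent is obligatory.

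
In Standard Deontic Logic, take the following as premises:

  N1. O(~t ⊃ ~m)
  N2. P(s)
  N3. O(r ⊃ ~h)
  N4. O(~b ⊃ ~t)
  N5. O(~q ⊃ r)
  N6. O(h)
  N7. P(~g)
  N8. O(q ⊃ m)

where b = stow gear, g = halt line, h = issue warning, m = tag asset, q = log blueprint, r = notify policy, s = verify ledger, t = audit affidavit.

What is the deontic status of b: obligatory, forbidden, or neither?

Premise 6 gives O(h).
The contrapositive of premise 3 (O(r ⊃ ~h)) is O(h ⊃ ~r), and O(h) is already established, so O(~r).
The contrapositive of premise 5 (O(~q ⊃ r)) is O(~r ⊃ q), and O(~r) is already established, so O(q).
Premise 8 is O(q ⊃ m); since O(q), deontic closure gives O(m).
Premise 1 is O(~t ⊃ ~m); contrapositively O(m ⊃ t). Since O(m) holds, K gives O(t).
Premise 4, O(~b ⊃ ~t), contraposes to O(t ⊃ b); with O(t) we get O(b).
Premises 2, 7 do not contribute to this derivation.
Hence b is obligatory.

Obligatory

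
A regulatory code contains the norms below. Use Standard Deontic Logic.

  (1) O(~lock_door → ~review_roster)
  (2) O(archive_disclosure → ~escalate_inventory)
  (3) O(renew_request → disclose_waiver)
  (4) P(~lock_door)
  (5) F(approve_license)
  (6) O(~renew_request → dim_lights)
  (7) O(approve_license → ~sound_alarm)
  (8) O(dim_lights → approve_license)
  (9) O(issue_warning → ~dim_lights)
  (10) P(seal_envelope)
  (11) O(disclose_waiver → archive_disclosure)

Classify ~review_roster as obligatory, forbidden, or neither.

Premise 1 is O(~lock_door → ~review_roster), but O(~lock_door) is not derivable from the premises (the permission P(~lock_door) asserts only ~O(lock_door), not O(~lock_door)), so it does not yield O(~review_roster).
No premise or chain of K-axiom applications forces O(~review_roster), and none forces O(review_roster). So ~review_roster is neither obligatory nor forbidden under these norms.

Neither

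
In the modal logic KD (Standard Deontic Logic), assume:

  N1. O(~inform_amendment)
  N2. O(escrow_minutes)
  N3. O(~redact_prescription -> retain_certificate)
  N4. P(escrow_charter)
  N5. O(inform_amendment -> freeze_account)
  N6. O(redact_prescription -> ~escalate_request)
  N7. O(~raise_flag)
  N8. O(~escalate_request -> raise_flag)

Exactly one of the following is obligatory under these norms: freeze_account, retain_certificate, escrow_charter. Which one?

Premise 7 gives O(~raise_flag).
The contrapositive of premise 8 (O(~escalate_request -> raise_flag)) is O(~raise_flag -> escalate_request), and O(~raise_flag) is already established, so O(escalate_request).
Premise 6 is O(redact_prescription -> ~escalate_request); contrapositively O(escalate_request -> ~redact_prescription). Since O(escalate_request) holds, K gives O(~redact_prescription).
From O(~redact_prescription) and premise 3, O(~redact_prescription -> retain_certificate), we obtain O(retain_certificate).
So O(retain_certificate) holds — retain_certificate is obligatory. None of the other listed options is made obligatory by any chain of premises.

retain_certificate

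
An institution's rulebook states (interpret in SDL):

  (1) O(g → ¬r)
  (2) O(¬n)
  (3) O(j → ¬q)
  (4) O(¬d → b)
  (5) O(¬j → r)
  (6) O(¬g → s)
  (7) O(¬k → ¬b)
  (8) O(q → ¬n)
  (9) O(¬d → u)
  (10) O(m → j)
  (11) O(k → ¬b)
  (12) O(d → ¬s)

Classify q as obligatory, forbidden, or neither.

Premises 11 and 7 cover both cases: O(k → ¬b) and O(¬k → ¬b). Since k ∨ ¬k is a tautology, O(¬b) follows.
Premise 4 is O(¬d → b); contrapositively O(¬b → d). Since O(¬b) holds, K gives O(d).
Applying K to premise 12 (O(d → ¬s)) and O(d) yields O(¬s).
Premise 6, O(¬g → s), contraposes to O(¬s → g); with O(¬s) we get O(g).
From O(g) and premise 1, O(g → ¬r), we obtain O(¬r).
Premise 5, O(¬j → r), contraposes to O(¬r → j); with O(¬r) we get O(j).
Premise 3 is O(j → ¬q); since O(j), deontic closure gives O(¬q).
Premises 2, 8, 9, 10 do not contribute to this derivation.
Thus O(¬q), which is F(q): q is forbidden.

Forbidden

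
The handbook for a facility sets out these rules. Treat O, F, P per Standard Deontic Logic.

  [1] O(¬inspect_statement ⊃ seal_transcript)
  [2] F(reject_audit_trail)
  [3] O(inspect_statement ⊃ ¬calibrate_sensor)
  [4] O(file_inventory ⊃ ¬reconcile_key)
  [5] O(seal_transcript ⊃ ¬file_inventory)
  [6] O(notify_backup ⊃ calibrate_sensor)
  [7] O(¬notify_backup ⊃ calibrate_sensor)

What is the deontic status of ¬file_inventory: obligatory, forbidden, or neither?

By case analysis on ¬notify_backup: premise 7 gives O(¬notify_backup ⊃ calibrate_sensor) and premise 6 gives O(notify_backup ⊃ calibrate_sensor), so O(calibrate_sensor) either way.
The contrapositive of premise 3 (O(inspect_statement ⊃ ¬calibrate_sensor)) is O(calibrate_sensor ⊃ ¬inspect_statement), and O(calibrate_sensor) is already established, so O(¬inspect_statement).
With premise 1, O(¬inspect_statement ⊃ seal_transcript), the K-axiom yields O(seal_transcript).
With premise 5, O(seal_transcript ⊃ ¬file_inventory), the K-axiom yields O(¬file_inventory).
Premises 2, 4 do not contribute to this derivation.
Hence ¬file_inventory is obligatory.

Obligatory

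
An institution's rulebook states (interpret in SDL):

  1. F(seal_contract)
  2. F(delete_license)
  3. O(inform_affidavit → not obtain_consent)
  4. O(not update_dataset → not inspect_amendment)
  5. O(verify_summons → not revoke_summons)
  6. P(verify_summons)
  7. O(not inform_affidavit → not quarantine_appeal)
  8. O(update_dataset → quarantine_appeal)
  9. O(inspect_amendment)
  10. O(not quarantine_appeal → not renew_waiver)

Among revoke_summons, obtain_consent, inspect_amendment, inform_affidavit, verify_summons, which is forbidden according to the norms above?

From premise 9 we have O(inspect_amendment).
Premise 4, O(not update_dataset → not inspect_amendment), contraposes to O(inspect_amendment → update_dataset); with O(inspect_amendment) we get O(update_dataset).
With premise 8, O(update_dataset → quarantine_appeal), the K-axiom yields O(quarantine_appeal).
The contrapositive of premise 7 (O(not inform_affidavit → not quarantine_appeal)) is O(quarantine_appeal → inform_affidavit), and O(quarantine_appeal) is already established, so O(inform_affidavit).
Applying K to premise 3 (O(inform_affidavit → not obtain_consent)) and O(inform_affidavit) yields O(not obtain_consent).
So O(not obtain_consent) holds, i.e. obtain_consent is forbidden. None of the other listed options is forbidden under the premises.

obtain_consent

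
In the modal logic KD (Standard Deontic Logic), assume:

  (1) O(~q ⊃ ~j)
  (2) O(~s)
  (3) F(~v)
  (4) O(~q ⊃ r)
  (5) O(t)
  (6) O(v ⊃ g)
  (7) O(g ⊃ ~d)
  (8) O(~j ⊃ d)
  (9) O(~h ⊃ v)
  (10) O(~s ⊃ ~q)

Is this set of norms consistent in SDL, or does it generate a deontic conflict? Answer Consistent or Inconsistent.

Premise 3 is F(~v), i.e. O(v).
With premise 6, O(v ⊃ g), the K-axiom yields O(g).
With premise 7, O(g ⊃ ~d), the K-axiom yields O(~d).
Premise 8, O(~j ⊃ d), contraposes to O(~d ⊃ j); with O(~d) we get O(j).
The contrapositive of premise 1 (O(~q ⊃ ~j)) is O(j ⊃ q), and O(j) is already established, so O(q).
The contrapositive of premise 10 (O(~s ⊃ ~q)) is O(q ⊃ s), and O(q) is already established, so O(s).
However, premise 2 gives O(~s).
We now have both O(s) and O(~s) — s is simultaneously obligatory and forbidden, violating the D-axiom.

Inconsistent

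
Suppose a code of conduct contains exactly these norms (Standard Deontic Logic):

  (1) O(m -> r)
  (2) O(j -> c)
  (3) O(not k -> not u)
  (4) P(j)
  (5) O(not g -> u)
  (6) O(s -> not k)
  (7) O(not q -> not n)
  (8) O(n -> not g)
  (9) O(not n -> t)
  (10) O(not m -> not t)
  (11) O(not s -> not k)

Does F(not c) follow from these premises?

Premise 2 is O(j -> c), but O(j) is not derivable from the premises (the permission P(j) asserts only not O(not j), not O(j)), so it does not yield O(c).
No other premise forces O(c). An ideal world satisfying every premise can still have not c true, so F(not c) is not derivable.

No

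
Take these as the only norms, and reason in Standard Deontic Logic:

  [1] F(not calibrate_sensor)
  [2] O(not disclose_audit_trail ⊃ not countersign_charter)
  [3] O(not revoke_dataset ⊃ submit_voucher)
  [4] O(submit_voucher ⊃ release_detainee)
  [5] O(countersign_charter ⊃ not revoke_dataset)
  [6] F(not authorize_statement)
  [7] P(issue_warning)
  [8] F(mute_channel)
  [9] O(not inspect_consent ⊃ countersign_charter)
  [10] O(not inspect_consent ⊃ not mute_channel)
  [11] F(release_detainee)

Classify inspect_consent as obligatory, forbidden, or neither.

Obligatory

Premise 11 is F(release_detainee), i.e. O(not release_detainee).
The contrapositive of premise 4 (O(submit_voucher ⊃ release_detainee)) is O(not release_detainee ⊃ not submit_voucher), and O(not release_detainee) is already established, so O(not submit_voucher).
The contrapositive of premise 3 (O(not revoke_dataset ⊃ submit_voucher)) is O(not submit_voucher ⊃ revoke_dataset), and O(not submit_voucher) is already established, so O(revoke_dataset).
Premise 5 is O(countersign_charter ⊃ not revoke_dataset); contrapositively O(revoke_dataset ⊃ not countersign_charter). Since O(revoke_dataset) holds, K gives O(not countersign_charter).
Premise 9, O(not inspect_consent ⊃ countersign_charter), contraposes to O(not countersign_charter ⊃ inspect_consent); with O(not countersign_charter) we get O(inspect_consent).
Premises 1, 2, 6, 7, 8, 10 do not contribute to this derivation.
Hence inspect_consent is obligatory.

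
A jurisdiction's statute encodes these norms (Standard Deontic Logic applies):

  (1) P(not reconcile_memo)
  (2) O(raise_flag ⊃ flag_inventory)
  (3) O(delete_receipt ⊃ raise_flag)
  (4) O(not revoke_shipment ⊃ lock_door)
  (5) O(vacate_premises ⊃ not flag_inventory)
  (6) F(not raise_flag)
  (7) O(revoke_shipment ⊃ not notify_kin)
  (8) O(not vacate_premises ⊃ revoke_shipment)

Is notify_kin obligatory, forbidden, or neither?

Forbidden

Premise 6 is F(not raise_flag), i.e. O(raise_flag).
From O(raise_flag) and premise 2, O(raise_flag ⊃ flag_inventory), we obtain O(flag_inventory).
The contrapositive of premise 5 (O(vacate_premises ⊃ not flag_inventory)) is O(flag_inventory ⊃ not vacate_premises), and O(flag_inventory) is already established, so O(not vacate_premises).
From O(not vacate_premises) and premise 8, O(not vacate_premises ⊃ revoke_shipment), we obtain O(revoke_shipment).
Premise 7 is O(revoke_shipment ⊃ not notify_kin); since O(revoke_shipment), deontic closure gives O(not notify_kin).
Premises 1, 3, 4 do not contribute to this derivation.
Thus O(not notify_kin), which is F(notify_kin): notify_kin is forbidden.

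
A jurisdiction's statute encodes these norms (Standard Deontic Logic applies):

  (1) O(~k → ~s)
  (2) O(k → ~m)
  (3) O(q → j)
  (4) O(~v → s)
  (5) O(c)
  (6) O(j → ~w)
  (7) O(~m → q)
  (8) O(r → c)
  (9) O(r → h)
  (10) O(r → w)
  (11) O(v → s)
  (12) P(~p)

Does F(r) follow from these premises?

By case analysis on v: premise 11 gives O(v → s) and premise 4 gives O(~v → s), so O(s) either way.
Premise 1 is O(~k → ~s); contrapositively O(s → k). Since O(s) holds, K gives O(k).
Applying K to premise 2 (O(k → ~m)) and O(k) yields O(~m).
Applying K to premise 7 (O(~m → q)) and O(~m) yields O(q).
Applying K to premise 3 (O(q → j)) and O(q) yields O(j).
With premise 6, O(j → ~w), the K-axiom yields O(~w).
Premise 10 is O(r → w); contrapositively O(~w → ~r). Since O(~w) holds, K gives O(~r).
Premises 5, 8, 9, 12 do not contribute to this derivation.
So O(~r) holds, i.e. F(r). The claim follows.

Yes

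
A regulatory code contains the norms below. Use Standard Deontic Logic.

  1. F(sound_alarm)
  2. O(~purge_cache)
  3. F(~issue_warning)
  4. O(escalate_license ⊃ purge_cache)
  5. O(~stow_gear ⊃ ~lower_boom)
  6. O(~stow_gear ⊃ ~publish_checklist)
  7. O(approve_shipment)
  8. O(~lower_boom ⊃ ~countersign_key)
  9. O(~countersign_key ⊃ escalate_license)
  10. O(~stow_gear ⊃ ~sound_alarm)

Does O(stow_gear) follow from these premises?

Yes

Premise 2 states O(~purge_cache) outright.
Premise 4, O(escalate_license ⊃ purge_cache), contraposes to O(~purge_cache ⊃ ~escalate_license); with O(~purge_cache) we get O(~escalate_license).
Premise 9, O(~countersign_key ⊃ escalate_license), contraposes to O(~escalate_license ⊃ countersign_key); with O(~escalate_license) we get O(countersign_key).
Premise 8, O(~lower_boom ⊃ ~countersign_key), contraposes to O(countersign_key ⊃ lower_boom); with O(countersign_key) we get O(lower_boom).
Premise 5 is O(~stow_gear ⊃ ~lower_boom); contrapositively O(lower_boom ⊃ stow_gear). Since O(lower_boom) holds, K gives O(stow_gear).
Premises 1, 3, 6, 7, 10 do not contribute to this derivation.
So O(stow_gear) follows.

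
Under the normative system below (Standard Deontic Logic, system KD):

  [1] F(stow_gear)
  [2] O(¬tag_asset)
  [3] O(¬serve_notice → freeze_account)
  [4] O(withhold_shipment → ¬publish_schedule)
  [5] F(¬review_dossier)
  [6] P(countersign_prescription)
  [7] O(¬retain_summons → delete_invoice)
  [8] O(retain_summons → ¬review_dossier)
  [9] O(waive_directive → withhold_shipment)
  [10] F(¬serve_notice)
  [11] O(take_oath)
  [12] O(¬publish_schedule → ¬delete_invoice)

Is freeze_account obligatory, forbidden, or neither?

Neither

Premise 3 is O(¬serve_notice → freeze_account), but O(¬serve_notice) is not derivable from the premises, so it does not yield O(freeze_account).
No premise or chain of K-axiom applications forces O(freeze_account), and none forces O(¬freeze_account). So freeze_account is neither obligatory nor forbidden under these norms.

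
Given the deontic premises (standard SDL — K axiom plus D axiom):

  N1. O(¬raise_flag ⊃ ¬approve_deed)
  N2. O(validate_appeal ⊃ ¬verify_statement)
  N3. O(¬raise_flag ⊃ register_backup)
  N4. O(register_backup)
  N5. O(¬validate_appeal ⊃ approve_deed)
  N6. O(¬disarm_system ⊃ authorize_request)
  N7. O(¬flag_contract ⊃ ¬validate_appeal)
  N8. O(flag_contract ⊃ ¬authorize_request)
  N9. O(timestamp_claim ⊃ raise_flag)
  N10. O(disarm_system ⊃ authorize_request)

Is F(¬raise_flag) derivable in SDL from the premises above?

Yes

Premises 10 and 6 cover both cases: O(disarm_system ⊃ authorize_request) and O(¬disarm_system ⊃ authorize_request). Since disarm_system ∨ ¬disarm_system is a tautology, O(authorize_request) follows.
Premise 8 is O(flag_contract ⊃ ¬authorize_request); contrapositively O(authorize_request ⊃ ¬flag_contract). Since O(authorize_request) holds, K gives O(¬flag_contract).
Premise 7 is O(¬flag_contract ⊃ ¬validate_appeal); since O(¬flag_contract), deontic closure gives O(¬validate_appeal).
Premise 5 is O(¬validate_appeal ⊃ approve_deed); since O(¬validate_appeal), deontic closure gives O(approve_deed).
The contrapositive of premise 1 (O(¬raise_flag ⊃ ¬approve_deed)) is O(approve_deed ⊃ raise_flag), and O(approve_deed) is already established, so O(raise_flag).
Premises 2, 3, 4, 9 do not contribute to this derivation.
So O(raise_flag) holds, i.e. F(¬raise_flag). The claim follows.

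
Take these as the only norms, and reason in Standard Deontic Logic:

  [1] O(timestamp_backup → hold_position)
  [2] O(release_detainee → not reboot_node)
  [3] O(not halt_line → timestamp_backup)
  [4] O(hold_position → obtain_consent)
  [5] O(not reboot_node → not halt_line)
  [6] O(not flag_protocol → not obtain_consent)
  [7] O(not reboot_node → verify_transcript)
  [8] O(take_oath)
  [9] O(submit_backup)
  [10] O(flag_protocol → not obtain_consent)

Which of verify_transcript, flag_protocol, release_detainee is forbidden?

Premises 10 and 6 cover both cases: O(flag_protocol → not obtain_consent) and O(not flag_protocol → not obtain_consent). Since flag_protocol ∨ not flag_protocol is a tautology, O(not obtain_consent) follows.
Premise 4, O(hold_position → obtain_consent), contraposes to O(not obtain_consent → not hold_position); with O(not obtain_consent) we get O(not hold_position).
Premise 1, O(timestamp_backup → hold_position), contraposes to O(not hold_position → not timestamp_backup); with O(not hold_position) we get O(not timestamp_backup).
Premise 3 is O(not halt_line → timestamp_backup); contrapositively O(not timestamp_backup → halt_line). Since O(not timestamp_backup) holds, K gives O(halt_line).
Premise 5 is O(not reboot_node → not halt_line); contrapositively O(halt_line → reboot_node). Since O(halt_line) holds, K gives O(reboot_node).
Premise 2 is O(release_detainee → not reboot_node); contrapositively O(reboot_node → not release_detainee). Since O(reboot_node) holds, K gives O(not release_detainee).
So O(not release_detainee) holds, i.e. release_detainee is forbidden. None of the other listed options is forbidden under the premises.

release_detainee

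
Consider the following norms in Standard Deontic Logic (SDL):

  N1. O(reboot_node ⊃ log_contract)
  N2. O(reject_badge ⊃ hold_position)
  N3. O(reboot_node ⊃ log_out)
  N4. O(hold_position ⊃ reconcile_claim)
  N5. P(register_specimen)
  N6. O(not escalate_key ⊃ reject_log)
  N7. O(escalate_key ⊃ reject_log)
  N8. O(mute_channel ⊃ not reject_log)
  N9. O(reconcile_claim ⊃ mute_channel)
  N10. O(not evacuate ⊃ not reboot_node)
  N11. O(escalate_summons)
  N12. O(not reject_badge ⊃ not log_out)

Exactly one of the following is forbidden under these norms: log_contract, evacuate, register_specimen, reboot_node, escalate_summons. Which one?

Premises 6 and 7 are O(not escalate_key ⊃ reject_log) and O(escalate_key ⊃ reject_log); every ideal world satisfies not escalate_key or escalate_key, so in either case reject_log holds — hence O(reject_log).
Premise 8, O(mute_channel ⊃ not reject_log), contraposes to O(reject_log ⊃ not mute_channel); with O(reject_log) we get O(not mute_channel).
Premise 9, O(reconcile_claim ⊃ mute_channel), contraposes to O(not mute_channel ⊃ not reconcile_claim); with O(not mute_channel) we get O(not reconcile_claim).
The contrapositive of premise 4 (O(hold_position ⊃ reconcile_claim)) is O(not reconcile_claim ⊃ not hold_position), and O(not reconcile_claim) is already established, so O(not hold_position).
The contrapositive of premise 2 (O(reject_badge ⊃ hold_position)) is O(not hold_position ⊃ not reject_badge), and O(not hold_position) is already established, so O(not reject_badge).
From O(not reject_badge) and premise 12, O(not reject_badge ⊃ not log_out), we obtain O(not log_out).
Premise 3 is O(reboot_node ⊃ log_out); contrapositively O(not log_out ⊃ not reboot_node). Since O(not log_out) holds, K gives O(not reboot_node).
So O(not reboot_node) holds, i.e. reboot_node is forbidden. None of the other listed options is forbidden under the premises.

reboot_node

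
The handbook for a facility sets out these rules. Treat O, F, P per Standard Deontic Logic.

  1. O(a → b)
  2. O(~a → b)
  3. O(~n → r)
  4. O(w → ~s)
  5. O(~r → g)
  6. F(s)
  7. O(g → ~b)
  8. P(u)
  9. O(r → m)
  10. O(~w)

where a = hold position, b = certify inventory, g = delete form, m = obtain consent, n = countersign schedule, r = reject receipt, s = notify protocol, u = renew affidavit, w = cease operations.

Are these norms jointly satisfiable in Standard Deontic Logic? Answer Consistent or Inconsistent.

Consistent

Premise 4 is O(w → ~s); even if O(~s) held, inferring O(w) would be affirming the consequent — invalid.
So O(w) is not derivable, and the apparent clash with O(~w) does not arise.
A world satisfying every obligation exists (e.g. a=false, b=true, g=false, m=true, n=false, r=true, s=false, u=false, w=false); no atom is both obligatory and forbidden, so the set is consistent.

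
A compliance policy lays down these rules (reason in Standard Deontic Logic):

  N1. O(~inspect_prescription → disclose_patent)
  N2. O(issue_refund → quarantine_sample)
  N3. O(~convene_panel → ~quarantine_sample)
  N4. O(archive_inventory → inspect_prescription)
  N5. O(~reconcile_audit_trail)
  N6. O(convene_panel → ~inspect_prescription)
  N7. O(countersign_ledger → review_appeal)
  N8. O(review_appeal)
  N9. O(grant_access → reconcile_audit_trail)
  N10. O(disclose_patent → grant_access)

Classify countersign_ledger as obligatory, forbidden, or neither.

Premise 7 is O(countersign_ledger → review_appeal); even if O(review_appeal) held, inferring O(countersign_ledger) would be affirming the consequent — invalid.
No premise or chain of K-axiom applications forces O(countersign_ledger), and none forces O(~countersign_ledger). So countersign_ledger is neither obligatory nor forbidden under these norms.

Neither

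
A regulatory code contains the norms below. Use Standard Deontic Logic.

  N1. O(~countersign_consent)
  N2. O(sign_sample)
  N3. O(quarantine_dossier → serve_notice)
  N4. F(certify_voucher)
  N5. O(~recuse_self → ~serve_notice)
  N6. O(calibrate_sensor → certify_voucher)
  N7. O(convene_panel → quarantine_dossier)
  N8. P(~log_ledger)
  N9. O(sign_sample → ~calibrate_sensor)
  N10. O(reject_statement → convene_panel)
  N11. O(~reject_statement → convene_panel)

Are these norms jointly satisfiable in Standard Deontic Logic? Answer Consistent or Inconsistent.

Premise 6 is O(calibrate_sensor → certify_voucher), but O(calibrate_sensor) is not derivable from the premises, so it does not yield O(certify_voucher).
So O(certify_voucher) is not derivable, and the apparent clash with O(~certify_voucher) does not arise.
A world satisfying every obligation exists (e.g. calibrate_sensor=false, certify_voucher=false, convene_panel=true, countersign_consent=false, log_ledger=false, quarantine_dossier=true, recuse_self=true, reject_statement=false, serve_notice=true, sign_sample=true); no atom is both obligatory and forbidden, so the set is consistent.

Consistent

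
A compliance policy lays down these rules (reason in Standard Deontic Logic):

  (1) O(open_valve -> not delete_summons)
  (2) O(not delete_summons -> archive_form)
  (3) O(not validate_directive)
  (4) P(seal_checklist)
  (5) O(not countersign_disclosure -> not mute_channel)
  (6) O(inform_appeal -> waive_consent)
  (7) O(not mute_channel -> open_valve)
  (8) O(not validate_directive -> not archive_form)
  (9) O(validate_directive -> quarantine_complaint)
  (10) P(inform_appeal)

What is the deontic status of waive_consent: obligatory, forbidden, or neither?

Premise 6 is O(inform_appeal -> waive_consent), but O(inform_appeal) is not derivable from the premises (the permission P(inform_appeal) asserts only not O(not inform_appeal), not O(inform_appeal)), so it does not yield O(waive_consent).
No premise or chain of K-axiom applications forces O(waive_consent), and none forces O(not waive_consent). So waive_consent is neither obligatory nor forbidden under these norms.

Neither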